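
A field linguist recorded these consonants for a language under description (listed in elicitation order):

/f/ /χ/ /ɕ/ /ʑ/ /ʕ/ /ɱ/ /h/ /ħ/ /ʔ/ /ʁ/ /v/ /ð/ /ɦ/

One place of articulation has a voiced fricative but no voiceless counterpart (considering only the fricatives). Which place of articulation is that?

dental

labiodental: voiceless /f/, voiced /v/.
dental: voiceless —, voiced /ð/.
alveolo-palatal: voiceless /ɕ/, voiced /ʑ/.
uvular: voiceless /χ/, voiced /ʁ/.
pharyngeal: voiceless /ħ/, voiced /ʕ/.
glottal: voiceless /h/, voiced /ɦ/.
Every place of articulation has a voiceless member except dental, where /θ/ would be expected.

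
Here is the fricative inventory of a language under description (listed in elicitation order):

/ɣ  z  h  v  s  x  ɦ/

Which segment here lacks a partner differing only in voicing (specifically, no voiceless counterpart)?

/v/

Alveolar: /s/ ~ /z/
Velar: /x/ ~ /ɣ/
Glottal: /h/ ~ /ɦ/
Labiodental: only /v/ (voiced); no voiceless partner.
So /v/ is the unpaired segment.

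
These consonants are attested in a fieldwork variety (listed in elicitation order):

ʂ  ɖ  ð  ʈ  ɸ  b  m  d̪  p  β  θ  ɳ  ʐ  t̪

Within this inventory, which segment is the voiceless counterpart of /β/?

/β/ is a voiced bilabial fricative.
The voiceless counterpart is a voiceless bilabial fricative — in this inventory, /ɸ/.

/ɸ/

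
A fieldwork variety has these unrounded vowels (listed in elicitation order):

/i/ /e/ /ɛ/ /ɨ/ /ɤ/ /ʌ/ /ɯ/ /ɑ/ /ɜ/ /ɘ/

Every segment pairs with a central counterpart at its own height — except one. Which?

High: /i/ ~ /ɨ/ ~ /ɯ/
High-mid: /e/ ~ /ɘ/ ~ /ɤ/
Low-mid: /ɛ/ ~ /ɜ/ ~ /ʌ/
Low: only /ɑ/ (back); no central partner.
So /ɑ/ is the unpaired segment.

/ɑ/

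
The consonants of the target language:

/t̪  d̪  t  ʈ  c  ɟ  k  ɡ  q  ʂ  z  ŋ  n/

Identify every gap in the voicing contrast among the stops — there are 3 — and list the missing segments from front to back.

/d/, /ɖ/, /ɢ/

Voiceless: /t̪/ (dental), /t/ (alveolar), /ʈ/ (retroflex), /c/ (palatal), /k/ (velar), /q/ (uvular).
Voiced: /d̪/ (dental), /ɟ/ (palatal), /ɡ/ (velar).
Gaps, from front to back: alveolar lacks voiced (/d/); retroflex lacks voiced (/ɖ/); uvular lacks voiced (/ɢ/).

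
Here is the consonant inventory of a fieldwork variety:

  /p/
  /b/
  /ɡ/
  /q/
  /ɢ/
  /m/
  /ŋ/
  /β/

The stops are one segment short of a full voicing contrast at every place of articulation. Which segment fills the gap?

/k/

bilabial: voiceless /p/, voiced /b/.
velar: voiceless —, voiced /ɡ/.
uvular: voiceless /q/, voiced /ɢ/.
The velar row has no voiceless member, so the gap is the voiceless velar stop /k/.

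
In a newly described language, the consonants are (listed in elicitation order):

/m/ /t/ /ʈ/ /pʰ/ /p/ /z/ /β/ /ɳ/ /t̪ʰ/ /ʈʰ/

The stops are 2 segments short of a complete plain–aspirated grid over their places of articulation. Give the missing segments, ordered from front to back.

/t̪/, /tʰ/

place of articulation  plain     aspirated
bilabial          p         pʰ      
dental            —         t̪ʰ     
alveolar          t         —       
retroflex         ʈ         ʈʰ      
Gaps, from front to back: dental lacks plain (/t̪/); alveolar lacks aspirated (/tʰ/).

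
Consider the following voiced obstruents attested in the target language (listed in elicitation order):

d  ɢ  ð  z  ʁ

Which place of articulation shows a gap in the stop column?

dental

Stop: /d/ (alveolar), /ɢ/ (uvular).
Fricative: /ð/ (dental), /z/ (alveolar), /ʁ/ (uvular).
Every place of articulation has a stop member except dental, where /d̪/ would be expected.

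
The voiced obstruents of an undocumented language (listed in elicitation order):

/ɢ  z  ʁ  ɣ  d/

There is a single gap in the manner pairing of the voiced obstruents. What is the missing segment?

place of articulation  stop      fricative
alveolar          d         z       
velar             —         ɣ       
uvular            ɢ         ʁ       
The velar row has no stop member, so the gap is the velar stop /ɡ/.

/ɡ/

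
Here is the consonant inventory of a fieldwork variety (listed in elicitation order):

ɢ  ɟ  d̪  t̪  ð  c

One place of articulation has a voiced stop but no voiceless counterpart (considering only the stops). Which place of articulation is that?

uvular

place of articulation  voiceless  voiced  
dental            t̪        d̪      
palatal           c         ɟ       
uvular            —         ɢ       
Every place of articulation has a voiceless member except uvular, where /q/ would be expected.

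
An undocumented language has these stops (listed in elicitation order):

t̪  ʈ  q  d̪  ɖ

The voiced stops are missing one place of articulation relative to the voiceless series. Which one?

uvular

Voiceless: /t̪/ (dental), /ʈ/ (retroflex), /q/ (uvular).
Voiced: /d̪/ (dental), /ɖ/ (retroflex).
Every place of articulation has a voiced member except uvular, where /ɢ/ would be expected.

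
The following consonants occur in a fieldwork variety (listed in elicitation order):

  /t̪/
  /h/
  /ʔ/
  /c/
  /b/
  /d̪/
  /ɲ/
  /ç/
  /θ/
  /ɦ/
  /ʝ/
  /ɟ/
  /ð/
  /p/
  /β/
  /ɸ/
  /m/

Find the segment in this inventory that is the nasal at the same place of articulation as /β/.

/m/

/β/ is a voiced bilabial fricative.
The nasal at the same place is a bilabial nasal — in this inventory, /m/.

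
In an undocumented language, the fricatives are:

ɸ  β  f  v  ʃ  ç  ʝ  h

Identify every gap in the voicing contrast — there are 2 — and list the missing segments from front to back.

/ʒ/, /ɦ/

Voiceless: /ɸ/ (bilabial), /f/ (labiodental), /ʃ/ (postalveolar), /ç/ (palatal), /h/ (glottal).
Voiced: /β/ (bilabial), /v/ (labiodental), /ʝ/ (palatal).
Gaps, from front to back: postalveolar lacks voiced (/ʒ/); glottal lacks voiced (/ɦ/).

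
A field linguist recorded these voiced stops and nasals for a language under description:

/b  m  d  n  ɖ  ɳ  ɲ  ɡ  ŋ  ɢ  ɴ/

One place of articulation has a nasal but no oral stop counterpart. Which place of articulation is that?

Oral stop: /b/ (bilabial), /d/ (alveolar), /ɖ/ (retroflex), /ɡ/ (velar), /ɢ/ (uvular).
Nasal: /m/ (bilabial), /n/ (alveolar), /ɳ/ (retroflex), /ɲ/ (palatal), /ŋ/ (velar), /ɴ/ (uvular).
Every place of articulation has an oral stop member except palatal, where /ɟ/ would be expected.

palatal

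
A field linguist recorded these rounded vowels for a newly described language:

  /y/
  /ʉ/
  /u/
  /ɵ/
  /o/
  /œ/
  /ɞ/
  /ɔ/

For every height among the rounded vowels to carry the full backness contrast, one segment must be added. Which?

/ø/

Front: /y/ (high), /œ/ (low-mid).
Central: /ʉ/ (high), /ɵ/ (high-mid), /ɞ/ (low-mid).
Back: /u/ (high), /o/ (high-mid), /ɔ/ (low-mid).
The high-mid row has no front member, so the gap is the high-mid front rounded vowel /ø/.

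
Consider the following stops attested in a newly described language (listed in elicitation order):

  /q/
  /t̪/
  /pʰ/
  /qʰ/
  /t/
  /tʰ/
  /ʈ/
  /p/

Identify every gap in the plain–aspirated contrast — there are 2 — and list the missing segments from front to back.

Plain: /p/ (bilabial), /t̪/ (dental), /t/ (alveolar), /ʈ/ (retroflex), /q/ (uvular).
Aspirated: /pʰ/ (bilabial), /tʰ/ (alveolar), /qʰ/ (uvular).
Gaps, from front to back: dental lacks aspirated (/t̪ʰ/); retroflex lacks aspirated (/ʈʰ/).

/t̪ʰ/, /ʈʰ/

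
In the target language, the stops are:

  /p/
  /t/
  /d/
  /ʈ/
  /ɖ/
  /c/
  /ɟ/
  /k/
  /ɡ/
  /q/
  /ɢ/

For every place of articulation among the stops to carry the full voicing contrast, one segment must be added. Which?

place of articulation  voiceless  voiced  
bilabial          p         —       
alveolar          t         d       
retroflex         ʈ         ɖ       
palatal           c         ɟ       
velar             k         ɡ       
uvular            q         ɢ       
The bilabial row has no voiced member, so the gap is the voiced bilabial stop /b/.

/b/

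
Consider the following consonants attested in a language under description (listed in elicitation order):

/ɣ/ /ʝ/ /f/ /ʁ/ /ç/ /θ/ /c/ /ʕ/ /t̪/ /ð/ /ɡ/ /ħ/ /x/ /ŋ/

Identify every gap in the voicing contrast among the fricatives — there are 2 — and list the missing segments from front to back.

/v/, /χ/

Voiceless: /f/ (labiodental), /θ/ (dental), /ç/ (palatal), /x/ (velar), /ħ/ (pharyngeal).
Voiced: /ð/ (dental), /ʝ/ (palatal), /ɣ/ (velar), /ʁ/ (uvular), /ʕ/ (pharyngeal).
Gaps, from front to back: labiodental lacks voiced (/v/); uvular lacks voiceless (/χ/).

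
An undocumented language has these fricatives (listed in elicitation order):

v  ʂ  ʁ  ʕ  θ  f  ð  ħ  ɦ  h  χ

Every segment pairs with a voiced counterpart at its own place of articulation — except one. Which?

Labiodental: /f/ ~ /v/
Dental: /θ/ ~ /ð/
Uvular: /χ/ ~ /ʁ/
Pharyngeal: /ħ/ ~ /ʕ/
Glottal: /h/ ~ /ɦ/
Retroflex: only /ʂ/ (voiceless); no voiced partner.
So /ʂ/ is the unpaired segment.

/ʂ/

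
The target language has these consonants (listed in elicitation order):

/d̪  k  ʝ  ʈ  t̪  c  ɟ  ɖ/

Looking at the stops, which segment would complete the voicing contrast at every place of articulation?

/ɡ/

Voiceless: /t̪/ (dental), /ʈ/ (retroflex), /c/ (palatal), /k/ (velar).
Voiced: /d̪/ (dental), /ɖ/ (retroflex), /ɟ/ (palatal).
The velar row has no voiced member, so the gap is the voiced velar stop /ɡ/.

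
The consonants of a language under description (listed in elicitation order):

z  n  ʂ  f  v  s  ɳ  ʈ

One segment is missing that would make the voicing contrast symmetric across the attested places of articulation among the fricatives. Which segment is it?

place of articulation  voiceless  voiced  
labiodental       f         v       
alveolar          s         z       
retroflex         ʂ         —       
The retroflex row has no voiced member, so the gap is the voiced retroflex fricative /ʐ/.

/ʐ/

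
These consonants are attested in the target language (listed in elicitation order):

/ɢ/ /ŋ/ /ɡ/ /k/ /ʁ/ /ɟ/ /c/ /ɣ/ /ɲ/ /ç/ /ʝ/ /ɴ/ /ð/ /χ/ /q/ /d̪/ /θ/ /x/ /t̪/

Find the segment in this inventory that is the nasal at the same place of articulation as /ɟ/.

/ɲ/

/ɟ/ is a voiced palatal stop.
The nasal at the same place is a palatal nasal — in this inventory, /ɲ/.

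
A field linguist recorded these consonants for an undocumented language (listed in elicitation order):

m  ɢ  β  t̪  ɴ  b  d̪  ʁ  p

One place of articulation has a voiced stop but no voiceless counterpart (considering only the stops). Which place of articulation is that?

uvular

Voiceless: /p/ (bilabial), /t̪/ (dental).
Voiced: /b/ (bilabial), /d̪/ (dental), /ɢ/ (uvular).
Every place of articulation has a voiceless member except uvular, where /q/ would be expected.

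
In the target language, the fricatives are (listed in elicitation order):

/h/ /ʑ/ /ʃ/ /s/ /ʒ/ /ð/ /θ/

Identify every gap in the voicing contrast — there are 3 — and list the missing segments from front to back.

place of articulation  voiceless  voiced  
dental            θ         ð       
alveolar          s         —       
postalveolar      ʃ         ʒ       
alveolo-palatal   —         ʑ       
glottal           h         —       
Gaps, from front to back: alveolar lacks voiced (/z/); alveolo-palatal lacks voiceless (/ɕ/); glottal lacks voiced (/ɦ/).

/z/, /ɕ/, /ɦ/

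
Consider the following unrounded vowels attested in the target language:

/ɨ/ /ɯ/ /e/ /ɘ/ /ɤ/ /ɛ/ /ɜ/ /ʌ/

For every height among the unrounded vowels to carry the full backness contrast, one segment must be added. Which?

Front: /e/ (high-mid), /ɛ/ (low-mid).
Central: /ɨ/ (high), /ɘ/ (high-mid), /ɜ/ (low-mid).
Back: /ɯ/ (high), /ɤ/ (high-mid), /ʌ/ (low-mid).
The high row has no front member, so the gap is the high front unrounded vowel /i/.

/i/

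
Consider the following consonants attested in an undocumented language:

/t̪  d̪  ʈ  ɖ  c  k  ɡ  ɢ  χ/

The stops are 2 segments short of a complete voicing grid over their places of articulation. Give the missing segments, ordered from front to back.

/ɟ/, /q/

Voiceless: /t̪/ (dental), /ʈ/ (retroflex), /c/ (palatal), /k/ (velar).
Voiced: /d̪/ (dental), /ɖ/ (retroflex), /ɡ/ (velar), /ɢ/ (uvular).
Gaps, from front to back: palatal lacks voiced (/ɟ/); uvular lacks voiceless (/q/).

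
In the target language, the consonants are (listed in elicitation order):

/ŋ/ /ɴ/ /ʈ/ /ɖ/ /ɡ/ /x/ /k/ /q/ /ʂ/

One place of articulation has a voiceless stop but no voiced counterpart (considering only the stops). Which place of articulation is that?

retroflex: voiceless /ʈ/, voiced /ɖ/.
velar: voiceless /k/, voiced /ɡ/.
uvular: voiceless /q/, voiced —.
Every place of articulation has a voiced member except uvular, where /ɢ/ would be expected.

uvular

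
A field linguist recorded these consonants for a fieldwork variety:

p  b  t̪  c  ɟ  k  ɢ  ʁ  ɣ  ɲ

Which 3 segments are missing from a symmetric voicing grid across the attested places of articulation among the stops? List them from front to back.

place of articulation  voiceless  voiced  
bilabial          p         b       
dental            t̪        —       
palatal           c         ɟ       
velar             k         —       
uvular            —         ɢ       
Gaps, from front to back: dental lacks voiced (/d̪/); velar lacks voiced (/ɡ/); uvular lacks voiceless (/q/).

/d̪/, /ɡ/, /q/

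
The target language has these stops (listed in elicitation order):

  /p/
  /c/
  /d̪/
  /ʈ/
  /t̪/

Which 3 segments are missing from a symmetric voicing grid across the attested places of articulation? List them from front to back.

/b/, /ɖ/, /ɟ/

place of articulation  voiceless  voiced  
bilabial          p         —       
dental            t̪        d̪      
retroflex         ʈ         —       
palatal           c         —       
Gaps, from front to back: bilabial lacks voiced (/b/); retroflex lacks voiced (/ɖ/); palatal lacks voiced (/ɟ/).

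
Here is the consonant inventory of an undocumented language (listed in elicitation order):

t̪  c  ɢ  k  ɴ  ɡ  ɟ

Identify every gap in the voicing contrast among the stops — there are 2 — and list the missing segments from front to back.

/d̪/, /q/

place of articulation  voiceless  voiced  
dental            t̪        —       
palatal           c         ɟ       
velar             k         ɡ       
uvular            —         ɢ       
Gaps, from front to back: dental lacks voiced (/d̪/); uvular lacks voiceless (/q/).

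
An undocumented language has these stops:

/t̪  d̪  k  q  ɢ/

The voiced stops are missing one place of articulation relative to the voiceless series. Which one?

velar

place of articulation  voiceless  voiced  
dental            t̪        d̪      
velar             k         —       
uvular            q         ɢ       
Every place of articulation has a voiced member except velar, where /ɡ/ would be expected.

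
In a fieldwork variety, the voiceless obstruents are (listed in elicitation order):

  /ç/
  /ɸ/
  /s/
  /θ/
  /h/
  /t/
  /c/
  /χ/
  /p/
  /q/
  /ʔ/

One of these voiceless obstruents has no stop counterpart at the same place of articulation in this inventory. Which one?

/θ/

Bilabial: /p/ ~ /ɸ/
Alveolar: /t/ ~ /s/
Palatal: /c/ ~ /ç/
Uvular: /q/ ~ /χ/
Glottal: /ʔ/ ~ /h/
Dental: only /θ/ (fricative); no stop partner.
So /θ/ is the unpaired segment.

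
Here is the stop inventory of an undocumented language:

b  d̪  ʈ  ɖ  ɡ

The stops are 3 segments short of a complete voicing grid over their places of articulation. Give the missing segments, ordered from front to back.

/p/, /t̪/, /k/

bilabial: voiceless —, voiced /b/.
dental: voiceless —, voiced /d̪/.
retroflex: voiceless /ʈ/, voiced /ɖ/.
velar: voiceless —, voiced /ɡ/.
Gaps, from front to back: bilabial lacks voiceless (/p/); dental lacks voiceless (/t̪/); velar lacks voiceless (/k/).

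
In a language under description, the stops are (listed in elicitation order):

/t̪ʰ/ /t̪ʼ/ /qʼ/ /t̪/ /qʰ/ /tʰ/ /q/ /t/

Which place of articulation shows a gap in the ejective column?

alveolar

place of articulation  plain     aspirated  ejective
dental            t̪        t̪ʰ       t̪ʼ     
alveolar          t         tʰ        —       
uvular            q         qʰ        qʼ      
Every place of articulation has an ejective member except alveolar, where /tʼ/ would be expected.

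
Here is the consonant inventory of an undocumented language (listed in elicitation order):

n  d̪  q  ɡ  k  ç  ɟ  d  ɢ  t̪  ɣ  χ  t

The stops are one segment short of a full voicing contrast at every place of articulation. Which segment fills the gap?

/c/

dental: voiceless /t̪/, voiced /d̪/.
alveolar: voiceless /t/, voiced /d/.
palatal: voiceless —, voiced /ɟ/.
velar: voiceless /k/, voiced /ɡ/.
uvular: voiceless /q/, voiced /ɢ/.
The palatal row has no voiceless member, so the gap is the voiceless palatal stop /c/.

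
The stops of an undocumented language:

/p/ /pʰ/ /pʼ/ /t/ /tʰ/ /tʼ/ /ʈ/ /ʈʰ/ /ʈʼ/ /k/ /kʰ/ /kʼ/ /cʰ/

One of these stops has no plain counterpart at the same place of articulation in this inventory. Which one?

Bilabial: /p/ ~ /pʰ/ ~ /pʼ/
Alveolar: /t/ ~ /tʰ/ ~ /tʼ/
Retroflex: /ʈ/ ~ /ʈʰ/ ~ /ʈʼ/
Velar: /k/ ~ /kʰ/ ~ /kʼ/
Palatal: only /cʰ/ (aspirated); no plain partner.
So /cʰ/ is the unpaired segment.

/cʰ/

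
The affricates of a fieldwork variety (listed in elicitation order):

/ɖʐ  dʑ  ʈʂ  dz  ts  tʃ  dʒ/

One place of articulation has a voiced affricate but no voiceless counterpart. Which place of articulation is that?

alveolar: voiceless /ts/, voiced /dz/.
postalveolar: voiceless /tʃ/, voiced /dʒ/.
retroflex: voiceless /ʈʂ/, voiced /ɖʐ/.
alveolo-palatal: voiceless —, voiced /dʑ/.
Every place of articulation has a voiceless member except alveolo-palatal, where /tɕ/ would be expected.

alveolo-palatal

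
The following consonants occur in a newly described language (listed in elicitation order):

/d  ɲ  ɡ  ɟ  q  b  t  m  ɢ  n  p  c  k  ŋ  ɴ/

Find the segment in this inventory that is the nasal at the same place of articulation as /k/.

/ŋ/

/k/ is a voiceless velar stop.
The nasal at the same place is a velar nasal — in this inventory, /ŋ/.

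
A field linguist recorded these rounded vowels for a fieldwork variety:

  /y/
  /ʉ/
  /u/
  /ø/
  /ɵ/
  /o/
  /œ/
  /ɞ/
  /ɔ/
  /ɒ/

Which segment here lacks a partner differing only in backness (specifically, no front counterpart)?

/ɒ/

High: /y/ ~ /ʉ/ ~ /u/
High-mid: /ø/ ~ /ɵ/ ~ /o/
Low-mid: /œ/ ~ /ɞ/ ~ /ɔ/
Low: only /ɒ/ (back); no front partner.
So /ɒ/ is the unpaired segment.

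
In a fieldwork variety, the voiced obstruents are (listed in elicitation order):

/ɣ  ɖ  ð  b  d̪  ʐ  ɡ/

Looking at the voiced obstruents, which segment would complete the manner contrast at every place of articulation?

bilabial: stop /b/, fricative —.
dental: stop /d̪/, fricative /ð/.
retroflex: stop /ɖ/, fricative /ʐ/.
velar: stop /ɡ/, fricative /ɣ/.
The bilabial row has no fricative member, so the gap is the bilabial fricative /β/.

/β/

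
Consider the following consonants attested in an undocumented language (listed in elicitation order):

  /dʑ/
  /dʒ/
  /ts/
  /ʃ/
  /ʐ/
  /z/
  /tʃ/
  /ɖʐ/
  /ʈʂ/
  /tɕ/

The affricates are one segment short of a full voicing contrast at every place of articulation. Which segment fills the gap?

/dz/

alveolar: voiceless /ts/, voiced —.
postalveolar: voiceless /tʃ/, voiced /dʒ/.
retroflex: voiceless /ʈʂ/, voiced /ɖʐ/.
alveolo-palatal: voiceless /tɕ/, voiced /dʑ/.
The alveolar row has no voiced member, so the gap is the voiced alveolar affricate /dz/.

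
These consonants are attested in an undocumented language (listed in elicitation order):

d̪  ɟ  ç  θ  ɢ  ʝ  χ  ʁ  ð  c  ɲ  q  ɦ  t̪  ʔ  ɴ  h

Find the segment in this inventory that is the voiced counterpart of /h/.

/ɦ/

/h/ is a voiceless glottal fricative.
The voiced counterpart is a voiced glottal fricative — in this inventory, /ɦ/.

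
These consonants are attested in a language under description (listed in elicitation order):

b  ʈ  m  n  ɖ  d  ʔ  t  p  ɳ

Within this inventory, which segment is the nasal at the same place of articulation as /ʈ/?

/ʈ/ is a voiceless retroflex stop.
The nasal at the same place is a retroflex nasal — in this inventory, /ɳ/.

/ɳ/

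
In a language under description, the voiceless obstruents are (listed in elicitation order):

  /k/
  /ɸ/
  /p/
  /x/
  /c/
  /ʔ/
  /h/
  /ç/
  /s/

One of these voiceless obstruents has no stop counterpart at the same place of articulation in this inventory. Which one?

Bilabial: /p/ ~ /ɸ/
Palatal: /c/ ~ /ç/
Velar: /k/ ~ /x/
Glottal: /ʔ/ ~ /h/
Alveolar: only /s/ (fricative); no stop partner.
So /s/ is the unpaired segment.

/s/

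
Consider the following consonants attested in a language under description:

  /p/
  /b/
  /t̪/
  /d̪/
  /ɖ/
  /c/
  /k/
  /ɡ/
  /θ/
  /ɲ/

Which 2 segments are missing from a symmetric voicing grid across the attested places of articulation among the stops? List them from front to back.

/ʈ/, /ɟ/

bilabial: voiceless /p/, voiced /b/.
dental: voiceless /t̪/, voiced /d̪/.
retroflex: voiceless —, voiced /ɖ/.
palatal: voiceless /c/, voiced —.
velar: voiceless /k/, voiced /ɡ/.
Gaps, from front to back: retroflex lacks voiceless (/ʈ/); palatal lacks voiced (/ɟ/).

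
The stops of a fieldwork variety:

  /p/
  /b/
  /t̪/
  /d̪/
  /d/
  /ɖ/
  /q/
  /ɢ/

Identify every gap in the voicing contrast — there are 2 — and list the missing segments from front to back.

/t/, /ʈ/

Voiceless: /p/ (bilabial), /t̪/ (dental), /q/ (uvular).
Voiced: /b/ (bilabial), /d̪/ (dental), /d/ (alveolar), /ɖ/ (retroflex), /ɢ/ (uvular).
Gaps, from front to back: alveolar lacks voiceless (/t/); retroflex lacks voiceless (/ʈ/).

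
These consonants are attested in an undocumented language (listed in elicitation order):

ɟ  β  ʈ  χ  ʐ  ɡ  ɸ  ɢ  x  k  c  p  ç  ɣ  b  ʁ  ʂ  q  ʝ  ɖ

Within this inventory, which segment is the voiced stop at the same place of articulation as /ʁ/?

/ʁ/ is a voiced uvular fricative.
The voiced stop at the same place is a voiced uvular stop — in this inventory, /ɢ/.

/ɢ/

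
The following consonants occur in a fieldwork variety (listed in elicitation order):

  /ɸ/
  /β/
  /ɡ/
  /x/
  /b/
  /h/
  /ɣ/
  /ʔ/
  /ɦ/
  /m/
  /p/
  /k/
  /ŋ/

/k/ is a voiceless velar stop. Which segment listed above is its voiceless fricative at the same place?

/x/

The voiceless fricative at the same place is a voiceless velar fricative — in this inventory, /x/.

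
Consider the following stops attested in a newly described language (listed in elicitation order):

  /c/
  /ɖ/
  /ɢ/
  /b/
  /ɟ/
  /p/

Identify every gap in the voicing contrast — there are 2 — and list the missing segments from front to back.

/ʈ/, /q/

Voiceless: /p/ (bilabial), /c/ (palatal).
Voiced: /b/ (bilabial), /ɖ/ (retroflex), /ɟ/ (palatal), /ɢ/ (uvular).
Gaps, from front to back: retroflex lacks voiceless (/ʈ/); uvular lacks voiceless (/q/).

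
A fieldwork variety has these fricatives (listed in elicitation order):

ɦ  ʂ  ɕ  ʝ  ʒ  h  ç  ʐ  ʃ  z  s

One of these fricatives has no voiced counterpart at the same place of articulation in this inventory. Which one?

Alveolar: /s/ ~ /z/
Postalveolar: /ʃ/ ~ /ʒ/
Retroflex: /ʂ/ ~ /ʐ/
Palatal: /ç/ ~ /ʝ/
Glottal: /h/ ~ /ɦ/
Alveolo-palatal: only /ɕ/ (voiceless); no voiced partner.
So /ɕ/ is the unpaired segment.

/ɕ/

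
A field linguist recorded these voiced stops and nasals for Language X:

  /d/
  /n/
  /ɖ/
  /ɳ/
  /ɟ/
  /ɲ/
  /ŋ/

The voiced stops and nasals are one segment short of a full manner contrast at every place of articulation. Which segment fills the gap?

/ɡ/

Oral stop: /d/ (alveolar), /ɖ/ (retroflex), /ɟ/ (palatal).
Nasal: /n/ (alveolar), /ɳ/ (retroflex), /ɲ/ (palatal), /ŋ/ (velar).
The velar row has no oral stop member, so the gap is the velar oral stop /ɡ/.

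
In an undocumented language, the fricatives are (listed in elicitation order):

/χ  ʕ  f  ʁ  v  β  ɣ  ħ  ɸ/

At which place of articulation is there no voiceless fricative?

place of articulation  voiceless  voiced  
bilabial          ɸ         β       
labiodental       f         v       
velar             —         ɣ       
uvular            χ         ʁ       
pharyngeal        ħ         ʕ       
Every place of articulation has a voiceless member except velar, where /x/ would be expected.

velar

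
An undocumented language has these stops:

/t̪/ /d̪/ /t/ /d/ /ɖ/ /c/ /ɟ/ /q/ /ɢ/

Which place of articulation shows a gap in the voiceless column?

place of articulation  voiceless  voiced  
dental            t̪        d̪      
alveolar          t         d       
retroflex         —         ɖ       
palatal           c         ɟ       
uvular            q         ɢ       
Every place of articulation has a voiceless member except retroflex, where /ʈ/ would be expected.

retroflex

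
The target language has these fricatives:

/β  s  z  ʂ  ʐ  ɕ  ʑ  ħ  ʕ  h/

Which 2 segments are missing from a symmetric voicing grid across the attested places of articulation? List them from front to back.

bilabial: voiceless —, voiced /β/.
alveolar: voiceless /s/, voiced /z/.
retroflex: voiceless /ʂ/, voiced /ʐ/.
alveolo-palatal: voiceless /ɕ/, voiced /ʑ/.
pharyngeal: voiceless /ħ/, voiced /ʕ/.
glottal: voiceless /h/, voiced —.
Gaps, from front to back: bilabial lacks voiceless (/ɸ/); glottal lacks voiced (/ɦ/).

/ɸ/, /ɦ/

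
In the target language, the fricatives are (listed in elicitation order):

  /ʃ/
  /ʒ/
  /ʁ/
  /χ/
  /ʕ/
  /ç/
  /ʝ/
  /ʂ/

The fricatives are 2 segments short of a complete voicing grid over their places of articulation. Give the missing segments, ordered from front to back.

/ʐ/, /ħ/

Voiceless: /ʃ/ (postalveolar), /ʂ/ (retroflex), /ç/ (palatal), /χ/ (uvular).
Voiced: /ʒ/ (postalveolar), /ʝ/ (palatal), /ʁ/ (uvular), /ʕ/ (pharyngeal).
Gaps, from front to back: retroflex lacks voiced (/ʐ/); pharyngeal lacks voiceless (/ħ/).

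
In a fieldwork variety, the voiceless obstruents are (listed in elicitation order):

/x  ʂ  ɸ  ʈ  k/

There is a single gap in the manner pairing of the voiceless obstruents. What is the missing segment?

/p/

Stop: /ʈ/ (retroflex), /k/ (velar).
Fricative: /ɸ/ (bilabial), /ʂ/ (retroflex), /x/ (velar).
The bilabial row has no stop member, so the gap is the bilabial stop /p/.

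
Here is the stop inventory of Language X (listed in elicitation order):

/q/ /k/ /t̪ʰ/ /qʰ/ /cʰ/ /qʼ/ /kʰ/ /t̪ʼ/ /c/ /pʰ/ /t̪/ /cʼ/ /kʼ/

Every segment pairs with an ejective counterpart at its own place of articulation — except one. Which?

Dental: /t̪/ ~ /t̪ʰ/ ~ /t̪ʼ/
Palatal: /c/ ~ /cʰ/ ~ /cʼ/
Velar: /k/ ~ /kʰ/ ~ /kʼ/
Uvular: /q/ ~ /qʰ/ ~ /qʼ/
Bilabial: only /pʰ/ (aspirated); no ejective partner.
So /pʰ/ is the unpaired segment.

/pʰ/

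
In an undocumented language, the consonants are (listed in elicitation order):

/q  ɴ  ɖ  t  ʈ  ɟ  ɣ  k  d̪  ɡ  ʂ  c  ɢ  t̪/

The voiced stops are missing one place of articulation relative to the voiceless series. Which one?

alveolar

place of articulation  voiceless  voiced  
dental            t̪        d̪      
alveolar          t         —       
retroflex         ʈ         ɖ       
palatal           c         ɟ       
velar             k         ɡ       
uvular            q         ɢ       
Every place of articulation has a voiced member except alveolar, where /d/ would be expected.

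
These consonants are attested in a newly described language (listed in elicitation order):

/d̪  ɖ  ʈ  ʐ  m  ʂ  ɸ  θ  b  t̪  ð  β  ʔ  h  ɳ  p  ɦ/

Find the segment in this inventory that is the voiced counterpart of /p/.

/p/ is a voiceless bilabial stop.
The voiced counterpart is a voiced bilabial stop — in this inventory, /b/.

/b/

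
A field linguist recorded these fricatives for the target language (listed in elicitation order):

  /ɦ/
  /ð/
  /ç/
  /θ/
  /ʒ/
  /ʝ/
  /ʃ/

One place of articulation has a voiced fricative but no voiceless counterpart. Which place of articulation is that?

glottal

dental: voiceless /θ/, voiced /ð/.
postalveolar: voiceless /ʃ/, voiced /ʒ/.
palatal: voiceless /ç/, voiced /ʝ/.
glottal: voiceless —, voiced /ɦ/.
Every place of articulation has a voiceless member except glottal, where /h/ would be expected.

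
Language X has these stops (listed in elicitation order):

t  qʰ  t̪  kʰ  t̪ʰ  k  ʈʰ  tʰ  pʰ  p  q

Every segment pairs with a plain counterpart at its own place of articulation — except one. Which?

Bilabial: /p/ ~ /pʰ/
Dental: /t̪/ ~ /t̪ʰ/
Alveolar: /t/ ~ /tʰ/
Velar: /k/ ~ /kʰ/
Uvular: /q/ ~ /qʰ/
Retroflex: only /ʈʰ/ (aspirated); no plain partner.
So /ʈʰ/ is the unpaired segment.

/ʈʰ/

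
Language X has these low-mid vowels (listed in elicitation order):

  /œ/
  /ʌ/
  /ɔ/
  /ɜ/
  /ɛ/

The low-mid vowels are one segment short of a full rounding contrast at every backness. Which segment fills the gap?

backness          unrounded  rounded 
front             ɛ         œ       
central           ɜ         —       
back              ʌ         ɔ       
The central row has no rounded member, so the gap is the central rounded vowel /ɞ/.

/ɞ/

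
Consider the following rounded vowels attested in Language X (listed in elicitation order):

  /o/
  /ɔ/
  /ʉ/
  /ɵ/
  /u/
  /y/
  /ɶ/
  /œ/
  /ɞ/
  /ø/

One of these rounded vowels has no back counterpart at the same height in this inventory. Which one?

/ɶ/

High: /y/ ~ /ʉ/ ~ /u/
High-mid: /ø/ ~ /ɵ/ ~ /o/
Low-mid: /œ/ ~ /ɞ/ ~ /ɔ/
Low: only /ɶ/ (front); no back partner.
So /ɶ/ is the unpaired segment.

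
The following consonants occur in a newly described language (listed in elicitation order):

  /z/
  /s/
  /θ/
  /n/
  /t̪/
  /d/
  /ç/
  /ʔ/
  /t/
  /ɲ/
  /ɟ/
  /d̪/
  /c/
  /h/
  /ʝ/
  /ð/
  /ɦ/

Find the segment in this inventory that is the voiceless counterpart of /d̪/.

/d̪/ is a voiced dental stop.
The voiceless counterpart is a voiceless dental stop — in this inventory, /t̪/.

/t̪/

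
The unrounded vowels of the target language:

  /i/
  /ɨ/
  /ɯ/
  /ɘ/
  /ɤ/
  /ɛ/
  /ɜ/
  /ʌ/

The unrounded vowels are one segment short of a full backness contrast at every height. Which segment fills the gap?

/e/

height            front     central   back    
high              i         ɨ         ɯ       
high-mid          —         ɘ         ɤ       
low-mid           ɛ         ɜ         ʌ       
The high-mid row has no front member, so the gap is the high-mid front unrounded vowel /e/.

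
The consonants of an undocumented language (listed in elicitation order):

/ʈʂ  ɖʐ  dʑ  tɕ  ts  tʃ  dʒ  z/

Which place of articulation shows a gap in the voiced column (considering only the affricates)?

Voiceless: /ts/ (alveolar), /tʃ/ (postalveolar), /ʈʂ/ (retroflex), /tɕ/ (alveolo-palatal).
Voiced: /dʒ/ (postalveolar), /ɖʐ/ (retroflex), /dʑ/ (alveolo-palatal).
Every place of articulation has a voiced member except alveolar, where /dz/ would be expected.

alveolar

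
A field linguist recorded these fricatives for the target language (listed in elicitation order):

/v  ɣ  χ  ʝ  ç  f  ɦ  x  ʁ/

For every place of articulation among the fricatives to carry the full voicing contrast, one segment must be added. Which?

Voiceless: /f/ (labiodental), /ç/ (palatal), /x/ (velar), /χ/ (uvular).
Voiced: /v/ (labiodental), /ʝ/ (palatal), /ɣ/ (velar), /ʁ/ (uvular), /ɦ/ (glottal).
The glottal row has no voiceless member, so the gap is the voiceless glottal fricative /h/.

/h/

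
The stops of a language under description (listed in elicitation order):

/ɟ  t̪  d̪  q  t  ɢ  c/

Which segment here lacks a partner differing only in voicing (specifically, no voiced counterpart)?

Dental: /t̪/ ~ /d̪/
Palatal: /c/ ~ /ɟ/
Uvular: /q/ ~ /ɢ/
Alveolar: only /t/ (voiceless); no voiced partner.
So /t/ is the unpaired segment.

/t/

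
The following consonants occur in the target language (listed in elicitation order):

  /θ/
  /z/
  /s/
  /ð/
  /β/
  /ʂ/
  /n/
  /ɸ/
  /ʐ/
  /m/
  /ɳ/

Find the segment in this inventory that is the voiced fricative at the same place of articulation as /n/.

/z/

/n/ is an alveolar nasal.
The voiced fricative at the same place is a voiced alveolar fricative — in this inventory, /z/.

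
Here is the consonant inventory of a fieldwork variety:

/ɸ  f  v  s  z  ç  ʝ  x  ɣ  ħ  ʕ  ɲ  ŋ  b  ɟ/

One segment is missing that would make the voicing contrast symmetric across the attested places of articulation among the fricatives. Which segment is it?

/β/

Voiceless: /ɸ/ (bilabial), /f/ (labiodental), /s/ (alveolar), /ç/ (palatal), /x/ (velar), /ħ/ (pharyngeal).
Voiced: /v/ (labiodental), /z/ (alveolar), /ʝ/ (palatal), /ɣ/ (velar), /ʕ/ (pharyngeal).
The bilabial row has no voiced member, so the gap is the voiced bilabial fricative /β/.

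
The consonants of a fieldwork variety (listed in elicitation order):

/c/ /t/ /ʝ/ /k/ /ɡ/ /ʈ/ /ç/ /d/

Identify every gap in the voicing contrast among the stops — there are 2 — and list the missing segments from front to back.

Voiceless: /t/ (alveolar), /ʈ/ (retroflex), /c/ (palatal), /k/ (velar).
Voiced: /d/ (alveolar), /ɡ/ (velar).
Gaps, from front to back: retroflex lacks voiced (/ɖ/); palatal lacks voiced (/ɟ/).

/ɖ/, /ɟ/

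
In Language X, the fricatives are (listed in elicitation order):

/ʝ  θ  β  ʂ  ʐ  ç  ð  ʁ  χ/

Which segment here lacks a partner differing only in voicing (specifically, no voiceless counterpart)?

/β/

Dental: /θ/ ~ /ð/
Retroflex: /ʂ/ ~ /ʐ/
Palatal: /ç/ ~ /ʝ/
Uvular: /χ/ ~ /ʁ/
Bilabial: only /β/ (voiced); no voiceless partner.
So /β/ is the unpaired segment.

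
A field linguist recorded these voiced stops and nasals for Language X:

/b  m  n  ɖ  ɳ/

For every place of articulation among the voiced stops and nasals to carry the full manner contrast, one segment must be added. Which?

/d/

place of articulation  oral stop  nasal   
bilabial          b         m       
alveolar          —         n       
retroflex         ɖ         ɳ       
The alveolar row has no oral stop member, so the gap is the alveolar oral stop /d/.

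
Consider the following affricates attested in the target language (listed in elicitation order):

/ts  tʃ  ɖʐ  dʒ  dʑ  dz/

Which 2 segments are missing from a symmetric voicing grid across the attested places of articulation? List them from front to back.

/ʈʂ/, /tɕ/

Voiceless: /ts/ (alveolar), /tʃ/ (postalveolar).
Voiced: /dz/ (alveolar), /dʒ/ (postalveolar), /ɖʐ/ (retroflex), /dʑ/ (alveolo-palatal).
Gaps, from front to back: retroflex lacks voiceless (/ʈʂ/); alveolo-palatal lacks voiceless (/tɕ/).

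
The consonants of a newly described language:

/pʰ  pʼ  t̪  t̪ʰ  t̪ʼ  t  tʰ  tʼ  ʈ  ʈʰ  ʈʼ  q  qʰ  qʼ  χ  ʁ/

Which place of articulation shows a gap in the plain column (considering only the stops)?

bilabial

place of articulation  plain     aspirated  ejective
bilabial          —         pʰ        pʼ      
dental            t̪        t̪ʰ       t̪ʼ     
alveolar          t         tʰ        tʼ      
retroflex         ʈ         ʈʰ        ʈʼ      
uvular            q         qʰ        qʼ      
Every place of articulation has a plain member except bilabial, where /p/ would be expected.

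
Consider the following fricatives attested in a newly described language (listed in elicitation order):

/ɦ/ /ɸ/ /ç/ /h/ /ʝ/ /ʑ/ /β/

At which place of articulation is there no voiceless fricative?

bilabial: voiceless /ɸ/, voiced /β/.
alveolo-palatal: voiceless —, voiced /ʑ/.
palatal: voiceless /ç/, voiced /ʝ/.
glottal: voiceless /h/, voiced /ɦ/.
Every place of articulation has a voiceless member except alveolo-palatal, where /ɕ/ would be expected.

alveolo-palatal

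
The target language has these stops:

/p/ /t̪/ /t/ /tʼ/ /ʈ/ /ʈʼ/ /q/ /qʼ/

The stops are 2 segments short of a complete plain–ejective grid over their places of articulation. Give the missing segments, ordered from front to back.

/pʼ/, /t̪ʼ/

place of articulation  plain     ejective
bilabial          p         —       
dental            t̪        —       
alveolar          t         tʼ      
retroflex         ʈ         ʈʼ      
uvular            q         qʼ      
Gaps, from front to back: bilabial lacks ejective (/pʼ/); dental lacks ejective (/t̪ʼ/).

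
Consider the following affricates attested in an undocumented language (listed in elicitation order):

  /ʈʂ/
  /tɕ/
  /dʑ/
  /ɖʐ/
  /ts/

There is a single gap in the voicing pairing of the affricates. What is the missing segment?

/dz/

place of articulation  voiceless  voiced  
alveolar          ts        —       
retroflex         ʈʂ        ɖʐ      
alveolo-palatal   tɕ        dʑ      
The alveolar row has no voiced member, so the gap is the voiced alveolar affricate /dz/.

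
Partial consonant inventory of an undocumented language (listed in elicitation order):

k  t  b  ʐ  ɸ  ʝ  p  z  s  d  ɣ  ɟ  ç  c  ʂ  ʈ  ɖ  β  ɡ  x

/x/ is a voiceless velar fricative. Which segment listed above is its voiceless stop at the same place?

The voiceless stop at the same place is a voiceless velar stop — in this inventory, /k/.

/k/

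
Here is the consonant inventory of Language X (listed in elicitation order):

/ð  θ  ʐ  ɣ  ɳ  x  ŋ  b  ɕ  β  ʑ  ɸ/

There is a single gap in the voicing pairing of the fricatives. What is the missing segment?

place of articulation  voiceless  voiced  
bilabial          ɸ         β       
dental            θ         ð       
retroflex         —         ʐ       
alveolo-palatal   ɕ         ʑ       
velar             x         ɣ       
The retroflex row has no voiceless member, so the gap is the voiceless retroflex fricative /ʂ/.

/ʂ/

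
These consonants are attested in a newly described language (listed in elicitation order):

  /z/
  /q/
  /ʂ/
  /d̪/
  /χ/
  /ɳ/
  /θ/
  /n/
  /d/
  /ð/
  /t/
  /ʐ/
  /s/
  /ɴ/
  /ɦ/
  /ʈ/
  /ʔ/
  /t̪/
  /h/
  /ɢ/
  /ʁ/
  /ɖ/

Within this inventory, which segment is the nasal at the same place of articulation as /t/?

/t/ is a voiceless alveolar stop.
The nasal at the same place is an alveolar nasal — in this inventory, /n/.

/n/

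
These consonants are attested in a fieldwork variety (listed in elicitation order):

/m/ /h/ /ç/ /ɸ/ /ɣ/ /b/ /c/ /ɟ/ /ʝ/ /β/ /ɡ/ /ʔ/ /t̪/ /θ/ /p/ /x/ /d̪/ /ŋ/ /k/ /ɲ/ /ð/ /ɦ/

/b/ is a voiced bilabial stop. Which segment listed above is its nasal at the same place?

The nasal at the same place is a bilabial nasal — in this inventory, /m/.

/m/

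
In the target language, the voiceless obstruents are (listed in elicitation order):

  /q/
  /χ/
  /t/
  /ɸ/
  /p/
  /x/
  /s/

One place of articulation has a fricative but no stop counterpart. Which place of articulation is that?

velar

place of articulation  stop      fricative
bilabial          p         ɸ       
alveolar          t         s       
velar             —         x       
uvular            q         χ       
Every place of articulation has a stop member except velar, where /k/ would be expected.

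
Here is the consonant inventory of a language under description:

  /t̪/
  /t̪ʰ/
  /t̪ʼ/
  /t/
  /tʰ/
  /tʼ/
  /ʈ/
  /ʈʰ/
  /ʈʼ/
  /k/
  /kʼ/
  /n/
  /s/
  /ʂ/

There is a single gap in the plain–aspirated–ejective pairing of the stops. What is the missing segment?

/kʰ/

Plain: /t̪/ (dental), /t/ (alveolar), /ʈ/ (retroflex), /k/ (velar).
Aspirated: /t̪ʰ/ (dental), /tʰ/ (alveolar), /ʈʰ/ (retroflex).
Ejective: /t̪ʼ/ (dental), /tʼ/ (alveolar), /ʈʼ/ (retroflex), /kʼ/ (velar).
The velar row has no aspirated member, so the gap is the aspirated velar stop /kʰ/.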